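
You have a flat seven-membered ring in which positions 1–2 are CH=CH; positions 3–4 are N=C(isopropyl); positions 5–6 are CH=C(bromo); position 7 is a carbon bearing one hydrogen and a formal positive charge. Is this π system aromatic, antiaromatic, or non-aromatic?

Aromatic

Check conjugation: every atom in a ring double bond is sp² and brings one electron to the p orbital; each =N– nitrogen is pyridine-type (lone pair in the sp² plane, one electron in the p orbital); the carbocation has an empty p orbital — every position has a p orbital, so the cyclic π system is continuous.
Adding the contributions, 3 × 2 = 6 from the double-bond units + 0 from the CH(+) atom = 6.
That gives a 4n+2 count (6, n = 1).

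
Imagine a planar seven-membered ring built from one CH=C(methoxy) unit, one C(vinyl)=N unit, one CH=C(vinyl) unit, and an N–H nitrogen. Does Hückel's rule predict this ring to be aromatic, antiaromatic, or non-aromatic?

Check conjugation: every atom in a ring double bond is sp² and brings one electron to the p orbital; each sp² =N– keeps its lone pair in-plane and puts one electron into the π system; the pyrrole-type nitrogen donates its lone pair from the p orbital — every position has a p orbital, so the cyclic π system is continuous.
Counting π electrons: 3 × 2 = 6 from the double-bond units + 2 from the NH atom = 8.
A 4n π count (8, n = 2) in a planar conjugated ring means antiaromatic.

Antiaromatic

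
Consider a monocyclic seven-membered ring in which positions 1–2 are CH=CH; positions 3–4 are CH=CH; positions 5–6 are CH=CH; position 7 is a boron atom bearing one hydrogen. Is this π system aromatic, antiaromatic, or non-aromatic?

Aromatic

The p orbitals form a continuous loop: each doubly-bonded ring atom is sp² with one p-orbital electron; the boron has an empty p orbital. The ring is fully conjugated.
Counting π electrons: 3 × 2 = 6 from the double-bond units + 0 from the BH atom = 6.
Since 6 = 4·1 + 2, the ring meets the 4n+2 criterion.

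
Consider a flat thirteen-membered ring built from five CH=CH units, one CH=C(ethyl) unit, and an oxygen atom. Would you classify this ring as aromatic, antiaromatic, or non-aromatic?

All ring atoms are sp² and supply a p orbital to the ring (every atom in a ring double bond is sp² and brings one electron to the p orbital; the oxygen donates one lone pair from its p orbital); the conjugation is uninterrupted.
Counting π electrons: 6 × 2 = 12 from the double-bond units + 2 from the O atom = 14.
Since 14 = 4·3 + 2, the ring meets the 4n+2 criterion.

Aromatic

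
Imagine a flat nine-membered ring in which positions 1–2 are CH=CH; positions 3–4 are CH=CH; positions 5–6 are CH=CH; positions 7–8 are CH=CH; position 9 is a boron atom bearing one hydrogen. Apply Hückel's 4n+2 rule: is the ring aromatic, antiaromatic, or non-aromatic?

All ring atoms are sp² and supply a p orbital to the ring (the double-bond atoms are sp², each contributing one p electron; the boron has an empty p orbital); the conjugation is uninterrupted.
Tallying contributions gives 4 × 2 = 8 from the double-bond units + 0 from the BH atom = 8.
8 is a 4n count (n = 2), so the planar conjugated ring is antiaromatic.

Antiaromatic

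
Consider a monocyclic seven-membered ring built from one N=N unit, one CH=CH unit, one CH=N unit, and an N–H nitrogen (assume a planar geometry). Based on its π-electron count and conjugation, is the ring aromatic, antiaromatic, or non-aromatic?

Check conjugation: every atom in a ring double bond is sp² and brings one electron to the p orbital; the doubly-bonded nitrogens are pyridine-type — their lone pairs lie in the ring plane, leaving one electron in the p orbital; the pyrrole-type nitrogen donates its lone pair from the p orbital — every position has a p orbital, so the cyclic π system is continuous.
π-electron count: 3 × 2 = 6 from the double-bond units + 2 from the NH atom = 8.
8 is a 4n count (n = 2), so the planar conjugated ring is antiaromatic.

Antiaromatic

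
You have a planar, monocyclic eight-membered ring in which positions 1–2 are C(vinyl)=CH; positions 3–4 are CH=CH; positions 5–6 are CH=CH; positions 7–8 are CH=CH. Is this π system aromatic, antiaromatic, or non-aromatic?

The p orbitals form a continuous loop: every atom in a ring double bond is sp² and brings one electron to the p orbital. The ring is fully conjugated.
Adding the contributions, 4 × 2 = 8 from the 4 double-bond units.
8 is a 4n count (n = 2), so the planar conjugated ring is antiaromatic.

Antiaromatic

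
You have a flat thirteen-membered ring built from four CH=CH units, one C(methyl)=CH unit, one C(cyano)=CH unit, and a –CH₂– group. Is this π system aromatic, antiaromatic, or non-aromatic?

The CH2 carbon is saturated: the tetrahedral CH₂ carbon is sp³ and has no p orbital in the ring π system. Conjugation is not continuous around the ring.
Hückel's rule only applies to fully conjugated rings, so this one is simply non-aromatic.

Non-aromatic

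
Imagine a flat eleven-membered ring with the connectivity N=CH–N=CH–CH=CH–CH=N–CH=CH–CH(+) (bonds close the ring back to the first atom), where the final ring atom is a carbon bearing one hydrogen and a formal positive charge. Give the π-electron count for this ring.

10

The p orbitals form a continuous loop: each doubly-bonded ring atom is sp² with one p-orbital electron; each sp² =N– keeps its lone pair in-plane and puts one electron into the π system; the carbocation has an empty p orbital. The ring is fully conjugated.
Tallying contributions gives 5 × 2 = 10 from the double-bond units + 0 from the CH(+) atom = 10.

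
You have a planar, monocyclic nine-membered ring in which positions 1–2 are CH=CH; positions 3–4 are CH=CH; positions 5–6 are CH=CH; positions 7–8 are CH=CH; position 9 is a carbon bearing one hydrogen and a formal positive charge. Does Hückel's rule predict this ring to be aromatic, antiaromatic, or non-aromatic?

Antiaromatic

All ring atoms are sp² and supply a p orbital to the ring (each doubly-bonded ring atom is sp² with one p-orbital electron; the carbocation has an empty p orbital); the conjugation is uninterrupted.
Adding the contributions, 4 × 2 = 8 from the double-bond units + 0 from the CH(+) atom = 8.
A 4n π count (8, n = 2) in a planar conjugated ring means antiaromatic.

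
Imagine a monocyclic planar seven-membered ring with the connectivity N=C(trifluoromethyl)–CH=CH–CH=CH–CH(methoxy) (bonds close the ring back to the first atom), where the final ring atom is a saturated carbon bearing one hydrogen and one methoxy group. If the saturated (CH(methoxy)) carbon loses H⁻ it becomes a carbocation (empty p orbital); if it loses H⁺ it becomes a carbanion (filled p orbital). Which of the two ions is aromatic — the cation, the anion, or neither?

In both ions every ring atom is sp² and contributes a p orbital, so both rings are fully conjugated.
Cation: 3 × 2 + 0 = 6 π electrons → 4(1)+2, aromatic.
Anion: 3 × 2 + 2 = 8 π electrons → 4(2), antiaromatic.

The cation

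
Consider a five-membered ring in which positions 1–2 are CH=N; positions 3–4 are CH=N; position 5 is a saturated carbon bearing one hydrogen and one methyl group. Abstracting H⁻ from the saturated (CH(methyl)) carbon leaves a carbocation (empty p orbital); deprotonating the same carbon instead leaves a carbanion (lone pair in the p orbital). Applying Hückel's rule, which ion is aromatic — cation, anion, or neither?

Both ions have a continuous loop of p orbitals — each ring atom is sp².
Cation: 2 × 2 + 0 = 4 π electrons → 4(1), antiaromatic.
Anion: 2 × 2 + 2 = 6 π electrons → 4(1)+2, aromatic.

The anion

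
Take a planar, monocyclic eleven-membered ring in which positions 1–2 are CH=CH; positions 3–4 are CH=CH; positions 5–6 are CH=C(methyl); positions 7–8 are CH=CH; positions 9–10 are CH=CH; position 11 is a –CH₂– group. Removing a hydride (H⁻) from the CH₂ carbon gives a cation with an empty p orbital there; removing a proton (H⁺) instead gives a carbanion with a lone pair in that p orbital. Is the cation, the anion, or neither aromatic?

The cation

Once that carbon is sp², every ring atom has a p orbital and both ions are fully conjugated.
Cation: 5 × 2 + 0 = 10 π electrons → 4(2)+2, aromatic.
Anion: 5 × 2 + 2 = 12 π electrons → 4(3), antiaromatic.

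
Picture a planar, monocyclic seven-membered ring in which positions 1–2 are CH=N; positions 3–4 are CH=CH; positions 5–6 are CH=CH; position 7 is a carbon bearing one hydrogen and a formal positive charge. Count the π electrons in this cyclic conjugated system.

6

The p orbitals form a continuous loop: the double-bond atoms are sp², each contributing one p electron; each =N– nitrogen is pyridine-type (lone pair in the sp² plane, one electron in the p orbital); the carbocation has an empty p orbital. The ring is fully conjugated.
Counting π electrons: 3 × 2 = 6 from the double-bond units + 0 from the CH(+) atom = 6.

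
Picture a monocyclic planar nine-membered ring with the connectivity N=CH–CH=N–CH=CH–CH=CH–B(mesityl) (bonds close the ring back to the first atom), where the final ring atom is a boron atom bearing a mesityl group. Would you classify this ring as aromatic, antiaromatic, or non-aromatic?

Check conjugation: every atom in a ring double bond is sp² and brings one electron to the p orbital; the doubly-bonded nitrogens are pyridine-type — their lone pairs lie in the ring plane, leaving one electron in the p orbital; the boron has an empty p orbital — every position has a p orbital, so the cyclic π system is continuous.
Tallying contributions gives 4 × 2 = 8 from the double-bond units + 0 from the B(mesityl) atom = 8.
With 8 = 4·2 π electrons, Hückel's rule classifies the planar ring as antiaromatic.

Antiaromatic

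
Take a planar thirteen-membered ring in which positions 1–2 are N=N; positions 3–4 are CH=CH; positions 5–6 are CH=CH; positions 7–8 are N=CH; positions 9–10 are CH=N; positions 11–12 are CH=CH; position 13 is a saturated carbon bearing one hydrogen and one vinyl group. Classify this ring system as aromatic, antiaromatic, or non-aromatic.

Non-aromatic

Because that saturated carbon is sp³ and has no p orbital in the ring π system at the CH(vinyl) position, the π system cannot extend all the way around the ring.
Broken conjugation rules out both aromaticity and antiaromaticity.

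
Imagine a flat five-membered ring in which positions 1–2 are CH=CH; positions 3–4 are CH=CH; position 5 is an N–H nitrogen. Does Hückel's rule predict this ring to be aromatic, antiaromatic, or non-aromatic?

Aromatic

Every ring atom contributes a p orbital perpendicular to the ring (the double-bond atoms are sp², each contributing one p electron; the pyrrole-type nitrogen donates its lone pair from the p orbital), so the π system is cyclic and fully conjugated.
Counting π electrons: 2 × 2 = 4 from the double-bond units + 2 from the NH atom = 6.
6 = 4(1) + 2, which satisfies Hückel's 4n+2 rule.
This is pyrrole.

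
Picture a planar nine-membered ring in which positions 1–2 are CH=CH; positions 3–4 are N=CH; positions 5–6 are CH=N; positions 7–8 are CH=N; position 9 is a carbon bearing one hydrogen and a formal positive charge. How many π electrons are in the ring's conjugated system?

8

The p orbitals form a continuous loop: every atom in a ring double bond is sp² and brings one electron to the p orbital; the doubly-bonded nitrogens are pyridine-type — their lone pairs lie in the ring plane, leaving one electron in the p orbital; the carbocation has an empty p orbital. The ring is fully conjugated.
Tallying contributions gives 4 × 2 = 8 from the double-bond units + 0 from the CH(+) atom = 8.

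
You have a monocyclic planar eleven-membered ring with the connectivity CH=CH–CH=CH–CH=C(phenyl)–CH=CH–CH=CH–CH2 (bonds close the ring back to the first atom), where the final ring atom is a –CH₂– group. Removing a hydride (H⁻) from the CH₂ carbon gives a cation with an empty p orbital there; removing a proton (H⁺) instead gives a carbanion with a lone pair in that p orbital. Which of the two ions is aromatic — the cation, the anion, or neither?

The cation

In both ions every ring atom is sp² and contributes a p orbital, so both rings are fully conjugated.
Cation: 5 × 2 + 0 = 10 π electrons → 4(2)+2, aromatic.
Anion: 5 × 2 + 2 = 12 π electrons → 4(3), antiaromatic.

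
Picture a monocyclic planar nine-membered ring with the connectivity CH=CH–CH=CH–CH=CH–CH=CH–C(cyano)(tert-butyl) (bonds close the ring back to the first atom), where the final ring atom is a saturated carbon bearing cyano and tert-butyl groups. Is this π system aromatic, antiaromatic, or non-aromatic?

Because that saturated carbon is sp³ and has no p orbital in the ring π system at the C(cyano)(tert-butyl) position, the π system cannot extend all the way around the ring.
Without a continuous loop of overlapping p orbitals the Hückel electron count never comes into play.

Non-aromatic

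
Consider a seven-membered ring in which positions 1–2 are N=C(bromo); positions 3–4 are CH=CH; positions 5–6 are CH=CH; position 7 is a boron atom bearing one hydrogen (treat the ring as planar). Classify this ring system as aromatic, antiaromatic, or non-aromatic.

Aromatic

The p orbitals form a continuous loop: the double-bond atoms are sp², each contributing one p electron; each =N– nitrogen is pyridine-type (lone pair in the sp² plane, one electron in the p orbital); the boron has an empty p orbital. The ring is fully conjugated.
Adding the contributions, 3 × 2 = 6 from the double-bond units + 0 from the BH atom = 6.
That gives a 4n+2 count (6, n = 1).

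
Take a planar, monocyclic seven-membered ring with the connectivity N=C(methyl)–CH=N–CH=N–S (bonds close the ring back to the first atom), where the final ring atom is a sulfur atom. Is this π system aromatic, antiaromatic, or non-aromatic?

Antiaromatic

Every ring atom contributes a p orbital perpendicular to the ring (every atom in a ring double bond is sp² and brings one electron to the p orbital; each =N– nitrogen is pyridine-type (lone pair in the sp² plane, one electron in the p orbital); the sulfur donates one lone pair from its p orbital), so the π system is cyclic and fully conjugated.
π-electron count: 3 × 2 = 6 from the double-bond units + 2 from the S atom = 8.
8 is a 4n count (n = 2), so the planar conjugated ring is antiaromatic.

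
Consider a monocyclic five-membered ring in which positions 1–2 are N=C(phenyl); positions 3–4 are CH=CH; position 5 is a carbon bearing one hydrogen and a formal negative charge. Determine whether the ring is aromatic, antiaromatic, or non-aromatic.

Aromatic

Every ring atom contributes a p orbital perpendicular to the ring (each doubly-bonded ring atom is sp² with one p-orbital electron; each =N– nitrogen is pyridine-type (lone pair in the sp² plane, one electron in the p orbital); the carbanion's lone pair occupies the p orbital), so the π system is cyclic and fully conjugated.
π-electron count: 2 × 2 = 4 from the double-bond units + 2 from the CH(-) atom = 6.
6 = 4(1) + 2, which satisfies Hückel's 4n+2 rule.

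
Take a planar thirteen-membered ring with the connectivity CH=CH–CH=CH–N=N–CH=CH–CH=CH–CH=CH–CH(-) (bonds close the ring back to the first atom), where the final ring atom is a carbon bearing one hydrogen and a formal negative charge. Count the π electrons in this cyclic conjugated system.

Check conjugation: each doubly-bonded ring atom is sp² with one p-orbital electron; each sp² =N– keeps its lone pair in-plane and puts one electron into the π system; the carbanion's lone pair occupies the p orbital — every position has a p orbital, so the cyclic π system is continuous.
π-electron count: 6 × 2 = 12 from the double-bond units + 2 from the CH(-) atom = 14.

14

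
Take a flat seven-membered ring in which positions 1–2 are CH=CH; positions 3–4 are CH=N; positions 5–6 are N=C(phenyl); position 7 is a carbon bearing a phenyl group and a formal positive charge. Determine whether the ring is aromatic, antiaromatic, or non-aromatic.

Aromatic

The p orbitals form a continuous loop: every atom in a ring double bond is sp² and brings one electron to the p orbital; each sp² =N– keeps its lone pair in-plane and puts one electron into the π system; the carbocation has an empty p orbital. The ring is fully conjugated.
Tallying contributions gives 3 × 2 = 6 from the double-bond units + 0 from the C(phenyl)(+) atom = 6.
That gives a 4n+2 count (6, n = 1).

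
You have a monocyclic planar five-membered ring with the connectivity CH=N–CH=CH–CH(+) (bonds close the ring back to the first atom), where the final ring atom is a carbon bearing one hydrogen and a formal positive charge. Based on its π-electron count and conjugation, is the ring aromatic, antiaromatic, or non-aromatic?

Antiaromatic

Check conjugation: the double-bond atoms are sp², each contributing one p electron; each =N– nitrogen is pyridine-type (lone pair in the sp² plane, one electron in the p orbital); the carbocation has an empty p orbital — every position has a p orbital, so the cyclic π system is continuous.
Tallying contributions gives 2 × 2 = 4 from the double-bond units + 0 from the CH(+) atom = 4.
With 4 = 4·1 π electrons, Hückel's rule classifies the planar ring as antiaromatic.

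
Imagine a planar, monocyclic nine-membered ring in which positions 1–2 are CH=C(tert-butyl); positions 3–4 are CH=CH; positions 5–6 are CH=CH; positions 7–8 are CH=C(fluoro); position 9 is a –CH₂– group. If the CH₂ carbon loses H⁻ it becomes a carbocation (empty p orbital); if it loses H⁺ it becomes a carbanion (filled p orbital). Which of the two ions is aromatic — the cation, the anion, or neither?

In both ions every ring atom is sp² and contributes a p orbital, so both rings are fully conjugated.
Cation: 4 × 2 + 0 = 8 π electrons → 4(2), antiaromatic.
Anion: 4 × 2 + 2 = 10 π electrons → 4(2)+2, aromatic.

The anion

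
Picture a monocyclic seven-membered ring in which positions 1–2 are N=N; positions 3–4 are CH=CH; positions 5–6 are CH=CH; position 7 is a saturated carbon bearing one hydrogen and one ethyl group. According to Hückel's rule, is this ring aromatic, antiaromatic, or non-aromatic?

The CH(ethyl) position has four σ bonds — that saturated carbon is sp³ and has no p orbital in the ring π system — so the cyclic conjugation is interrupted.
Broken conjugation rules out both aromaticity and antiaromaticity.

Non-aromatic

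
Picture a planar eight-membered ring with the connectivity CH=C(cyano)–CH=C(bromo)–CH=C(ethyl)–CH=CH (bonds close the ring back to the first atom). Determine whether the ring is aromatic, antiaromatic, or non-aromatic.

Antiaromatic

Check conjugation: the double-bond atoms are sp², each contributing one p electron — every position has a p orbital, so the cyclic π system is continuous.
π-electron count: 4 × 2 = 8 from the 4 double-bond units.
8 is a 4n count (n = 2), so the planar conjugated ring is antiaromatic.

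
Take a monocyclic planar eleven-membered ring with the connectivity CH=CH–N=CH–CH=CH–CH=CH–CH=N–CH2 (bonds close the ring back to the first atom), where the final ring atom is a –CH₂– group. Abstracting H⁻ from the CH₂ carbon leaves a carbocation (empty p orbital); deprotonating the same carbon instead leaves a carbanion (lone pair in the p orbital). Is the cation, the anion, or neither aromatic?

The cation

In either ion the ring is fully conjugated: every atom, including the new sp² carbon, supplies a p orbital.
Cation: 5 × 2 + 0 = 10 π electrons → 4(2)+2, aromatic.
Anion: 5 × 2 + 2 = 12 π electrons → 4(3), antiaromatic.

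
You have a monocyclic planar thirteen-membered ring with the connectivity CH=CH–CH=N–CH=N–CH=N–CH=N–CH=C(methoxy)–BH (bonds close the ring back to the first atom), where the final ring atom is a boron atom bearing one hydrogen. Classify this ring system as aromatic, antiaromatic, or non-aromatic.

Antiaromatic

Check conjugation: the double-bond atoms are sp², each contributing one p electron; the doubly-bonded nitrogens are pyridine-type — their lone pairs lie in the ring plane, leaving one electron in the p orbital; the boron has an empty p orbital — every position has a p orbital, so the cyclic π system is continuous.
Adding the contributions, 6 × 2 = 12 from the double-bond units + 0 from the BH atom = 12.
12 is a 4n count (n = 3), so the planar conjugated ring is antiaromatic.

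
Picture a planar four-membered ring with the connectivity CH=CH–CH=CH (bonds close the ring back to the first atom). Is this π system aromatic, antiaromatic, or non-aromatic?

Antiaromatic

Check conjugation: the double-bond atoms are sp², each contributing one p electron — every position has a p orbital, so the cyclic π system is continuous.
Adding the contributions, 2 × 2 = 4 from the 2 double-bond units.
With 4 = 4·1 π electrons, Hückel's rule classifies the planar ring as antiaromatic.
(The species described is cyclobutadiene.)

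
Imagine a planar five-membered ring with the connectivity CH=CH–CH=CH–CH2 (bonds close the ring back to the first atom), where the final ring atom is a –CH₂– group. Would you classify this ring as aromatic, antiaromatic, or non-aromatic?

Non-aromatic

The CH2 carbon is saturated: the tetrahedral CH₂ carbon is sp³ and has no p orbital in the ring π system. Conjugation is not continuous around the ring.
Without a continuous loop of overlapping p orbitals the Hückel electron count never comes into play.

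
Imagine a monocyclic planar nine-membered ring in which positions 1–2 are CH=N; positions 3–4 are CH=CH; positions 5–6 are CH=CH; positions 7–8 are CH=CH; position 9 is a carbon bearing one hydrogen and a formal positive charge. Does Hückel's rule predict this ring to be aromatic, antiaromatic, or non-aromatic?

Antiaromatic

All ring atoms are sp² and supply a p orbital to the ring (every atom in a ring double bond is sp² and brings one electron to the p orbital; each sp² =N– keeps its lone pair in-plane and puts one electron into the π system; the carbocation has an empty p orbital); the conjugation is uninterrupted.
Counting π electrons: 4 × 2 = 8 from the double-bond units + 0 from the CH(+) atom = 8.
With 8 = 4·2 π electrons, Hückel's rule classifies the planar ring as antiaromatic.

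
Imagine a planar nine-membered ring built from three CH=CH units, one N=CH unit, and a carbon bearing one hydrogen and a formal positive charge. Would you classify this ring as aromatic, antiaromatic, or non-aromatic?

Antiaromatic

Every ring atom contributes a p orbital perpendicular to the ring (every atom in a ring double bond is sp² and brings one electron to the p orbital; each sp² =N– keeps its lone pair in-plane and puts one electron into the π system; the carbocation has an empty p orbital), so the π system is cyclic and fully conjugated.
Adding the contributions, 4 × 2 = 8 from the double-bond units + 0 from the CH(+) atom = 8.
8 is a 4n count (n = 2), so the planar conjugated ring is antiaromatic.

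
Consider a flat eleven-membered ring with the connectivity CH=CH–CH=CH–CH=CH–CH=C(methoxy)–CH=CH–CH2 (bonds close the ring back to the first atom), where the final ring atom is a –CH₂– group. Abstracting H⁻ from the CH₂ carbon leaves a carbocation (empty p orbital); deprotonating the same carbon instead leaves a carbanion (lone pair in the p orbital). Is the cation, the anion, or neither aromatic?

Both ions have a continuous loop of p orbitals — each ring atom is sp².
Cation: 5 × 2 + 0 = 10 π electrons → 4(2)+2, aromatic.
Anion: 5 × 2 + 2 = 12 π electrons → 4(3), antiaromatic.

The cation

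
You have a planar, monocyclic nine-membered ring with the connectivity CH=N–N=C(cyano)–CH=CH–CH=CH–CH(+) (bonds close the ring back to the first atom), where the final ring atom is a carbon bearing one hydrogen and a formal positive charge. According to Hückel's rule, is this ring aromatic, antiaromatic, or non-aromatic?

The p orbitals form a continuous loop: each doubly-bonded ring atom is sp² with one p-orbital electron; each sp² =N– keeps its lone pair in-plane and puts one electron into the π system; the carbocation has an empty p orbital. The ring is fully conjugated.
Adding the contributions, 4 × 2 = 8 from the double-bond units + 0 from the CH(+) atom = 8.
8 is a 4n count (n = 2), so the planar conjugated ring is antiaromatic.

Antiaromatic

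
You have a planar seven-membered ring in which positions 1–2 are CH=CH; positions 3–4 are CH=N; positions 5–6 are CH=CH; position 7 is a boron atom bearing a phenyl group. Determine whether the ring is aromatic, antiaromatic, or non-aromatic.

The p orbitals form a continuous loop: the double-bond atoms are sp², each contributing one p electron; each =N– nitrogen is pyridine-type (lone pair in the sp² plane, one electron in the p orbital); the boron has an empty p orbital. The ring is fully conjugated.
Tallying contributions gives 3 × 2 = 6 from the double-bond units + 0 from the B(phenyl) atom = 6.
That gives a 4n+2 count (6, n = 1).

Aromatic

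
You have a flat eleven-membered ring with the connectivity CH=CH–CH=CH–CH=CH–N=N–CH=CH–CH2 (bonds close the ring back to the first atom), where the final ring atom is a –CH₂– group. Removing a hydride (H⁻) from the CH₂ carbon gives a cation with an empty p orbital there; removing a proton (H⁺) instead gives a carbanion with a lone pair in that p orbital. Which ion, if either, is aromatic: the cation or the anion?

The cation

Once that carbon is sp², every ring atom has a p orbital and both ions are fully conjugated.
Cation: 5 × 2 + 0 = 10 π electrons → 4(2)+2, aromatic.
Anion: 5 × 2 + 2 = 12 π electrons → 4(3), antiaromatic.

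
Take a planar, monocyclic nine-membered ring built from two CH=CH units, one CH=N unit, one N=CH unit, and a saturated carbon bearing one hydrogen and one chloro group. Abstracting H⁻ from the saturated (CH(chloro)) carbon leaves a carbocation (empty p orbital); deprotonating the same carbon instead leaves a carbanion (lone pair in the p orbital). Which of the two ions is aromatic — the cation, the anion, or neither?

Once that carbon is sp², every ring atom has a p orbital and both ions are fully conjugated.
Cation: 4 × 2 + 0 = 8 π electrons → 4(2), antiaromatic.
Anion: 4 × 2 + 2 = 10 π electrons → 4(2)+2, aromatic.

The anion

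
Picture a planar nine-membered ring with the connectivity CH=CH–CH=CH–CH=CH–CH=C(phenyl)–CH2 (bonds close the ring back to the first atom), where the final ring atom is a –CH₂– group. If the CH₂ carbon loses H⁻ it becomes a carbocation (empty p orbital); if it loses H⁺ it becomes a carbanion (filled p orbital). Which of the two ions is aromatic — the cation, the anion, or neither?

Both ions have a continuous loop of p orbitals — each ring atom is sp².
Cation: 4 × 2 + 0 = 8 π electrons → 4(2), antiaromatic.
Anion: 4 × 2 + 2 = 10 π electrons → 4(2)+2, aromatic.

The anion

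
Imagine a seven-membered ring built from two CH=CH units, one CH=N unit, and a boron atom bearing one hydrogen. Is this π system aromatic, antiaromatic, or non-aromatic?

Aromatic

Check conjugation: every atom in a ring double bond is sp² and brings one electron to the p orbital; each sp² =N– keeps its lone pair in-plane and puts one electron into the π system; the boron has an empty p orbital — every position has a p orbital, so the cyclic π system is continuous.
Adding the contributions, 3 × 2 = 6 from the double-bond units + 0 from the BH atom = 6.
With 6 π electrons (n = 1), the Hückel 4n+2 condition holds.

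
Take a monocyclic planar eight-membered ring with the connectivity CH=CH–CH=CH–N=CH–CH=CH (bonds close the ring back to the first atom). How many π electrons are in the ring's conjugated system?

All ring atoms are sp² and supply a p orbital to the ring (each doubly-bonded ring atom is sp² with one p-orbital electron; each sp² =N– keeps its lone pair in-plane and puts one electron into the π system); the conjugation is uninterrupted.
Counting π electrons: 4 × 2 = 8 from the 4 double-bond units.

8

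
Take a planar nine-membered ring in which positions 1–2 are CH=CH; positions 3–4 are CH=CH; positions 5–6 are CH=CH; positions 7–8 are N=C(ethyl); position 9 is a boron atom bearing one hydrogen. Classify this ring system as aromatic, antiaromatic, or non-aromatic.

Antiaromatic

Every ring atom contributes a p orbital perpendicular to the ring (the double-bond atoms are sp², each contributing one p electron; the doubly-bonded nitrogens are pyridine-type — their lone pairs lie in the ring plane, leaving one electron in the p orbital; the boron has an empty p orbital), so the π system is cyclic and fully conjugated.
π-electron count: 4 × 2 = 8 from the double-bond units + 0 from the BH atom = 8.
8 is a 4n count (n = 2), so the planar conjugated ring is antiaromatic.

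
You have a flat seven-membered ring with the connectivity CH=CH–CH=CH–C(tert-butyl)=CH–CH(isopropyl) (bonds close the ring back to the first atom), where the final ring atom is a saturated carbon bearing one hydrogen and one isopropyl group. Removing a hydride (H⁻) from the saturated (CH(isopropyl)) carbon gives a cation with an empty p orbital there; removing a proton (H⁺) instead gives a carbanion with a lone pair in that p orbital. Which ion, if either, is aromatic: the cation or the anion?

The cation

In both ions every ring atom is sp² and contributes a p orbital, so both rings are fully conjugated.
Cation: 3 × 2 + 0 = 6 π electrons → 4(1)+2, aromatic.
Anion: 3 × 2 + 2 = 8 π electrons → 4(2), antiaromatic.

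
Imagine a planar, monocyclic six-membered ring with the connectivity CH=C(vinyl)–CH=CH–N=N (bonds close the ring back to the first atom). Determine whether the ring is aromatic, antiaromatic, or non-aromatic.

Aromatic

All ring atoms are sp² and supply a p orbital to the ring (the double-bond atoms are sp², each contributing one p electron; the doubly-bonded nitrogens are pyridine-type — their lone pairs lie in the ring plane, leaving one electron in the p orbital); the conjugation is uninterrupted.
Tallying contributions gives 3 × 2 = 6 from the 3 double-bond units.
With 6 π electrons (n = 1), the Hückel 4n+2 condition holds.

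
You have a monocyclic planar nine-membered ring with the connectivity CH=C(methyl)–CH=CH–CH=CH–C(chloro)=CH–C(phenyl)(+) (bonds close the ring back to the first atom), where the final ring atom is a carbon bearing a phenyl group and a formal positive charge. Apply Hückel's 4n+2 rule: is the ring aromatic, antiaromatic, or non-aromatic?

Antiaromatic

The p orbitals form a continuous loop: each doubly-bonded ring atom is sp² with one p-orbital electron; the carbocation has an empty p orbital. The ring is fully conjugated.
Adding the contributions, 4 × 2 = 8 from the double-bond units + 0 from the C(phenyl)(+) atom = 8.
With 8 = 4·2 π electrons, Hückel's rule classifies the planar ring as antiaromatic.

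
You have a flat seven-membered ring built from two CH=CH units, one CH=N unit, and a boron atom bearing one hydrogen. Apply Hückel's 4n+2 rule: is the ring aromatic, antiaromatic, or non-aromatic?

Aromatic

All ring atoms are sp² and supply a p orbital to the ring (every atom in a ring double bond is sp² and brings one electron to the p orbital; each sp² =N– keeps its lone pair in-plane and puts one electron into the π system; the boron has an empty p orbital); the conjugation is uninterrupted.
Adding the contributions, 3 × 2 = 6 from the double-bond units + 0 from the BH atom = 6.
6 = 4(1) + 2, which satisfies Hückel's 4n+2 rule.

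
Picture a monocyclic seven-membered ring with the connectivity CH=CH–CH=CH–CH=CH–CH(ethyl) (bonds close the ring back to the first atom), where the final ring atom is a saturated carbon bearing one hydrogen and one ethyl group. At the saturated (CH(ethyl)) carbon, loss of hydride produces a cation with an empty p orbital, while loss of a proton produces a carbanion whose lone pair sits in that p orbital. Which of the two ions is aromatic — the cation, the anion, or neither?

In both ions every ring atom is sp² and contributes a p orbital, so both rings are fully conjugated.
Cation: 3 × 2 + 0 = 6 π electrons → 4(1)+2, aromatic.
Anion: 3 × 2 + 2 = 8 π electrons → 4(2), antiaromatic.

The cation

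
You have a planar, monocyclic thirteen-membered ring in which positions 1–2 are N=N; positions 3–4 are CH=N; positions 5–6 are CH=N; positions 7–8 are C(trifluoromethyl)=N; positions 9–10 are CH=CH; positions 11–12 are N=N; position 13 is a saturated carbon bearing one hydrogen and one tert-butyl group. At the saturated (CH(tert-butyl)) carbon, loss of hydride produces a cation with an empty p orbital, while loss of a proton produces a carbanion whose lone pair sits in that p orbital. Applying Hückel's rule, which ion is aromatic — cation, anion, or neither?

Once that carbon is sp², every ring atom has a p orbital and both ions are fully conjugated.
Cation: 6 × 2 + 0 = 12 π electrons → 4(3), antiaromatic.
Anion: 6 × 2 + 2 = 14 π electrons → 4(3)+2, aromatic.

The anion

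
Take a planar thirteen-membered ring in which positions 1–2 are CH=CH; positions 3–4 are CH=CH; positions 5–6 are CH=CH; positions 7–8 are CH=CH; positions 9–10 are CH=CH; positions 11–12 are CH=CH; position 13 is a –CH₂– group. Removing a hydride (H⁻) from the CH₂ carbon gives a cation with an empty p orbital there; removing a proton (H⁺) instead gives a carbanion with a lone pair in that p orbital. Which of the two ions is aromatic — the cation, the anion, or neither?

The anion

Both ions have a continuous loop of p orbitals — each ring atom is sp².
Cation: 6 × 2 + 0 = 12 π electrons → 4(3), antiaromatic.
Anion: 6 × 2 + 2 = 14 π electrons → 4(3)+2, aromatic.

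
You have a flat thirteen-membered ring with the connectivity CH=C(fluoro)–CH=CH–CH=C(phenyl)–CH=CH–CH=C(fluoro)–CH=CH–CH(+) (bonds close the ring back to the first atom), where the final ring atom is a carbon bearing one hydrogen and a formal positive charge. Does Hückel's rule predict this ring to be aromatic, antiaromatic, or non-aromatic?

All ring atoms are sp² and supply a p orbital to the ring (every atom in a ring double bond is sp² and brings one electron to the p orbital; the carbocation has an empty p orbital); the conjugation is uninterrupted.
Adding the contributions, 6 × 2 = 12 from the double-bond units + 0 from the CH(+) atom = 12.
With 12 = 4·3 π electrons, Hückel's rule classifies the planar ring as antiaromatic.

Antiaromatic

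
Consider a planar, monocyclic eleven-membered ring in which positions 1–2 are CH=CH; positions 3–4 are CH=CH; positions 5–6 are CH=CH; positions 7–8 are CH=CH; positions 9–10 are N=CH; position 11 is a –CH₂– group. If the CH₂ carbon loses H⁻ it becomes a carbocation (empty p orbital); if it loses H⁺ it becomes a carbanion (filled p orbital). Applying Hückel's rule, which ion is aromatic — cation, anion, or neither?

In both ions every ring atom is sp² and contributes a p orbital, so both rings are fully conjugated.
Cation: 5 × 2 + 0 = 10 π electrons → 4(2)+2, aromatic.
Anion: 5 × 2 + 2 = 12 π electrons → 4(3), antiaromatic.

The cation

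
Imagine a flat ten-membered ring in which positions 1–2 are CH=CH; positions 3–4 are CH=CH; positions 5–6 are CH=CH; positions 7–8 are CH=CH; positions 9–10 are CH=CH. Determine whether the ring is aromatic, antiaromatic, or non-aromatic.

Aromatic

The p orbitals form a continuous loop: the double-bond atoms are sp², each contributing one p electron. The ring is fully conjugated.
Counting π electrons: 5 × 2 = 10 from the 5 double-bond units.
10 = 4(2) + 2, which satisfies Hückel's 4n+2 rule.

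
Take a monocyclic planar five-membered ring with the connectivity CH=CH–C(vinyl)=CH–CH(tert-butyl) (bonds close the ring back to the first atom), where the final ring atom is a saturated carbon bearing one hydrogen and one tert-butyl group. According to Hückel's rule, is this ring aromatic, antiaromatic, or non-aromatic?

The CH(tert-butyl) position has four σ bonds — that saturated carbon is sp³ and has no p orbital in the ring π system — so the cyclic conjugation is interrupted.
Without a continuous loop of overlapping p orbitals the Hückel electron count never comes into play.

Non-aromatic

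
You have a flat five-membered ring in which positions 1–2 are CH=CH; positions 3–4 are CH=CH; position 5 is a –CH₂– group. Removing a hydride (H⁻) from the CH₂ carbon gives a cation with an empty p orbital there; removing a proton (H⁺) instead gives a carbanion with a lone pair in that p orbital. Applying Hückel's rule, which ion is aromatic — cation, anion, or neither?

Once that carbon is sp², every ring atom has a p orbital and both ions are fully conjugated.
Cation: 2 × 2 + 0 = 4 π electrons → 4(1), antiaromatic.
Anion: 2 × 2 + 2 = 6 π electrons → 4(1)+2, aromatic.

The anion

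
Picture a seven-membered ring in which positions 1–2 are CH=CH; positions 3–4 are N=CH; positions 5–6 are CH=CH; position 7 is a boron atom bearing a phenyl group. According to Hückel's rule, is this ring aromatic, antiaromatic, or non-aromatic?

Aromatic

All ring atoms are sp² and supply a p orbital to the ring (each doubly-bonded ring atom is sp² with one p-orbital electron; each sp² =N– keeps its lone pair in-plane and puts one electron into the π system; the boron has an empty p orbital); the conjugation is uninterrupted.
Adding the contributions, 3 × 2 = 6 from the double-bond units + 0 from the B(phenyl) atom = 6.
Since 6 = 4·1 + 2, the ring meets the 4n+2 criterion.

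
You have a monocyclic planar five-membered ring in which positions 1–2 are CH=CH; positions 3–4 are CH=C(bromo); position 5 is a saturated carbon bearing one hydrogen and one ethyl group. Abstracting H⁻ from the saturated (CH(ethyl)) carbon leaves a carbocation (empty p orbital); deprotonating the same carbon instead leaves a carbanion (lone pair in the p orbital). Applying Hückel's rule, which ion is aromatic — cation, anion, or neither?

The anion

Once that carbon is sp², every ring atom has a p orbital and both ions are fully conjugated.
Cation: 2 × 2 + 0 = 4 π electrons → 4(1), antiaromatic.
Anion: 2 × 2 + 2 = 6 π electrons → 4(1)+2, aromatic.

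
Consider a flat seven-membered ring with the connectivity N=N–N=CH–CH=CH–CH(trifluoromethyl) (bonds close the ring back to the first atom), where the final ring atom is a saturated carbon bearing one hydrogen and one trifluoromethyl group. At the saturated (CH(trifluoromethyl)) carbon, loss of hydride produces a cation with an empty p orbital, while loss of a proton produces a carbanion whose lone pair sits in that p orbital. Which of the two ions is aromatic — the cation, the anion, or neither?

Both ions have a continuous loop of p orbitals — each ring atom is sp².
Cation: 3 × 2 + 0 = 6 π electrons → 4(1)+2, aromatic.
Anion: 3 × 2 + 2 = 8 π electrons → 4(2), antiaromatic.

The cation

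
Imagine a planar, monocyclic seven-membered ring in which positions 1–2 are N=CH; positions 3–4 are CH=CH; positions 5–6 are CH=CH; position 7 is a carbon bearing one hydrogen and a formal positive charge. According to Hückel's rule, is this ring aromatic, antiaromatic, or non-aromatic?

Aromatic

Every ring atom contributes a p orbital perpendicular to the ring (each doubly-bonded ring atom is sp² with one p-orbital electron; each =N– nitrogen is pyridine-type (lone pair in the sp² plane, one electron in the p orbital); the carbocation has an empty p orbital), so the π system is cyclic and fully conjugated.
Tallying contributions gives 3 × 2 = 6 from the double-bond units + 0 from the CH(+) atom = 6.
That gives a 4n+2 count (6, n = 1).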